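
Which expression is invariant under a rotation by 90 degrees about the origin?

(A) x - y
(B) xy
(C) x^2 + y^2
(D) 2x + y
C

A rotation by 90 degrees sends (x, y) to (-y, x).
Substitute the transformed coordinates into each option and compare with the original:
(A) x - y  ->  (-y) - (x) = -x - y   [differs from x - y: not invariant]
(B) xy  ->  (-y)(x) = -xy   [differs from xy: not invariant]
(C) x^2 + y^2  ->  (-y)^2 + (x)^2 = x^2 + y^2   [equals x^2 + y^2: invariant]
(D) 2x + y  ->  2(-y) + (x) = x - 2y   [differs from 2x + y: not invariant]

Only option (C), x^2 + y^2, is unchanged by the transformation.
Geometrically, x^2 + y^2 is the squared distance from the origin, which every rotation about the origin preserves.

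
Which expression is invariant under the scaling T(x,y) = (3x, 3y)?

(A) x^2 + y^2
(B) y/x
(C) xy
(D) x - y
B

Under the uniform scaling T(x,y) = (3x, 3y):
Substitute the transformed coordinates into each option and compare with the original:
(A) x^2 + y^2  ->  (3x)^2 + (3y)^2 = 9x^2 + 9y^2   [differs from x^2 + y^2: not invariant]
(B) y/x  ->  (3y)/(3x) = y/x   [equals y/x: invariant]
(C) xy  ->  (3x)(3y) = 9xy   [differs from xy: not invariant]
(D) x - y  ->  (3x) - (3y) = 3x - 3y   [differs from x - y: not invariant]

Only option (B), y/x, is unchanged by the transformation.
The common factor 3 cancels in a ratio of coordinates, while sums, products and sums of squares pick up factors of 3 or 9.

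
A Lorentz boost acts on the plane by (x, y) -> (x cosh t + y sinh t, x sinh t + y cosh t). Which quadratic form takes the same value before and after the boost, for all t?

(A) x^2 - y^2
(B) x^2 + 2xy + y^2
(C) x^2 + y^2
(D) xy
A

Write x' = x cosh t + y sinh t, y' = x sinh t + y cosh t and substitute into each option:
(A) x^2 - y^2: (x cosh t + y sinh t)^2 - (x sinh t + y cosh t)^2 = x^2(cosh^2 t - sinh^2 t) + 2xy(cosh t sinh t - sinh t cosh t) + y^2(sinh^2 t - cosh^2 t) = x^2 - y^2   [invariant, using cosh^2 t - sinh^2 t = 1]
(B) x^2 + 2xy + y^2: (x' + y')^2 with x' + y' = (x + y)(cosh t + sinh t) = (x + y)e^t, so it becomes (x + y)^2 e^(2t)   [not invariant for t != 0]
(C) x^2 + y^2: (x cosh t + y sinh t)^2 + (x sinh t + y cosh t)^2 = (x^2 + y^2)(cosh^2 t + sinh^2 t) + 4xy sinh t cosh t = (x^2 + y^2) cosh 2t + 2xy sinh 2t   [not invariant for t != 0]
(D) xy: (x cosh t + y sinh t)(x sinh t + y cosh t) = xy(cosh^2 t + sinh^2 t) + (x^2 + y^2) sinh t cosh t = xy cosh 2t + (x^2 + y^2)(sinh 2t)/2   [not invariant for t != 0]

Only (A) x^2 - y^2 is unchanged; it is the Minkowski form preserved by Lorentz boosts, just as x^2 + y^2 is preserved by ordinary rotations.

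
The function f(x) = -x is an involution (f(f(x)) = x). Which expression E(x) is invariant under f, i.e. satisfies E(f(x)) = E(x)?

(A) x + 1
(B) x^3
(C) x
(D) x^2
D

Replace x by f(x) = -x in each option and simplify. As a quick numerical cross-check, also compare E(4) with E(f(4)) = E(-4).

(A) x + 1  ->  (-x) + 1 = 1 - x; check: E(4) = 5 but E(-4) = -3.   [not invariant]
(B) x^3  ->  (-x)^3 = -x^3; check: E(4) = 64 but E(-4) = -64.   [not invariant]
(C) x  ->  (-x) = -x; check: E(4) = 4 but E(-4) = -4.   [not invariant]
(D) x^2  ->  (-x)^2, which simplifies back to x^2; check: E(4) = 16, E(-4) = 16.   [invariant]

Only (D) is unchanged. E is symmetric under swapping x with f(x) = -x, which is exactly what an involution does.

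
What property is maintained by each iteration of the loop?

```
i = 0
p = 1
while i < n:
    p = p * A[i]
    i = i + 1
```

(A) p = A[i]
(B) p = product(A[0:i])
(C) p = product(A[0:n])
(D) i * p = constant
B

A loop invariant must hold before the first iteration and be re-established by every execution of the body.

(B) p = product(A[0:i]): Initially i = 0 and p = 1 = product of the empty slice A[0:0]. If p = product(A[0:i]) holds at the top of an iteration, the body sets p to product(A[0:i]) * A[i] = product(A[0:i+1]) and then i to i+1, so the property is restored. At exit i = n, giving p = product(A[0:n]).

The other options fail:
(A) p = A[i]: after the first iteration p = A[0] but i = 1; in general p is a product of several elements, not a single one.
(C) p = product(A[0:n]): false before the loop (p = 1, not the full product) -- it only becomes true at exit.
(D) i * p = constant: initially i * p = 0, but after one iteration it is 1 * A[0], which is nonzero in general.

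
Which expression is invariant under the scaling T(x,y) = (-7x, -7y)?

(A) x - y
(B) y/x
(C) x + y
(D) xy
B

Under the uniform scaling T(x,y) = (-7x, -7y):
Substitute the transformed coordinates into each option and compare with the original:
(A) x - y  ->  (-7x) - (-7y) = -7x + 7y   [differs from x - y: not invariant]
(B) y/x  ->  (-7y)/(-7x) = y/x   [equals y/x: invariant]
(C) x + y  ->  (-7x) + (-7y) = -7x - 7y   [differs from x + y: not invariant]
(D) xy  ->  (-7x)(-7y) = 49xy   [differs from xy: not invariant]

Only option (B), y/x, is unchanged by the transformation.
The common factor -7 cancels in a ratio of coordinates, while sums, products and sums of squares pick up factors of -7 or 49.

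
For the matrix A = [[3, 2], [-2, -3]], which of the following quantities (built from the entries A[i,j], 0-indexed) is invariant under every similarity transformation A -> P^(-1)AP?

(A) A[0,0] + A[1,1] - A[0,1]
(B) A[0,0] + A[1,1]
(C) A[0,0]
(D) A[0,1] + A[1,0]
B

A[0,0] + A[1,1] is the trace of A. By the cyclic property of the trace, tr(P^(-1)AP) = tr(APP^(-1)) = tr(A), so it is the same for every matrix similar to A.

The other combinations are not similarity invariants. For example, take P = [[1, -1], [0, 1]] (det P = 1), so P^(-1) = [[1, 1], [0, 1]] and
B = P^(-1)AP = [[1, -2], [-2, -1]].
Evaluating each option on A and on B:
(A) A[0,0] + A[1,1] - A[0,1]: -2 for A, 2 for B -> changes
(B) A[0,0] + A[1,1]: 0 for A, 0 for B -> unchanged
(C) A[0,0]: 3 for A, 1 for B -> changes
(D) A[0,1] + A[1,0]: 0 for A, -4 for B -> changes

Only (B) A[0,0] + A[1,1] = 0 survives (and it does so for every P, not just this one), so it is the invariant.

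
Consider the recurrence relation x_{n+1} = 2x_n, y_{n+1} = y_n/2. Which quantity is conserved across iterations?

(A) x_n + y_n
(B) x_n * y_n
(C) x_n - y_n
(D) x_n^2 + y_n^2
B

For the recurrence x_{n+1} = 2x_n, y_{n+1} = y_n/2:

x_{n+1} * y_{n+1} = (2x_n) * (y_n/2) = x_n * y_n
The product is conserved.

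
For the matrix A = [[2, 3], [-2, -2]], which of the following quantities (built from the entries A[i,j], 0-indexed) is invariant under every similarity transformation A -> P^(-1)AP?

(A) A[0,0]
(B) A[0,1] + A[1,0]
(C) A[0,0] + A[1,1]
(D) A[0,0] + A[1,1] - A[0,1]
C

A[0,0] + A[1,1] is the trace of A. By the cyclic property of the trace, tr(P^(-1)AP) = tr(APP^(-1)) = tr(A), so it is the same for every matrix similar to A.

The other combinations are not similarity invariants. For example, take P = [[1, -1], [0, 1]] (det P = 1), so P^(-1) = [[1, 1], [0, 1]] and
B = P^(-1)AP = [[0, 1], [-2, 0]].
Evaluating each option on A and on B:
(A) A[0,0]: 2 for A, 0 for B -> changes
(B) A[0,1] + A[1,0]: 1 for A, -1 for B -> changes
(C) A[0,0] + A[1,1]: 0 for A, 0 for B -> unchanged
(D) A[0,0] + A[1,1] - A[0,1]: -3 for A, -1 for B -> changes

Only (C) A[0,0] + A[1,1] = 0 survives (and it does so for every P, not just this one), so it is the invariant.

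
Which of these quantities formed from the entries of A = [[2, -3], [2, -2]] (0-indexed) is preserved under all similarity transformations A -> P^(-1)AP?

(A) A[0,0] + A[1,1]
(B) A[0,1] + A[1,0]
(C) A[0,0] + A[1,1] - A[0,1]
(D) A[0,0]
A

A[0,0] + A[1,1] is the trace of A. By the cyclic property of the trace, tr(P^(-1)AP) = tr(APP^(-1)) = tr(A), so it is the same for every matrix similar to A.

The other combinations are not similarity invariants. For example, take P = [[1, 1], [1, 2]] (det P = 1), so P^(-1) = [[2, -1], [-1, 1]] and
B = P^(-1)AP = [[-2, -6], [1, 2]].
Evaluating each option on A and on B:
(A) A[0,0] + A[1,1]: 0 for A, 0 for B -> unchanged
(B) A[0,1] + A[1,0]: -1 for A, -5 for B -> changes
(C) A[0,0] + A[1,1] - A[0,1]: 3 for A, 6 for B -> changes
(D) A[0,0]: 2 for A, -2 for B -> changes

Only (A) A[0,0] + A[1,1] = 0 survives (and it does so for every P, not just this one), so it is the invariant.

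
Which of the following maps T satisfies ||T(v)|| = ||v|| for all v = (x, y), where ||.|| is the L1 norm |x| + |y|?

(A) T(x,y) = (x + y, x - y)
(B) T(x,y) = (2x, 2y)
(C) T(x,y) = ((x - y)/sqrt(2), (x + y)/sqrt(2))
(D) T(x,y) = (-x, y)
D

A transformation preserves a norm if ||T(v)|| = ||v|| for every v; a single vector where the norm changes rules an option out.

(A) T(x,y) = (x + y, x - y): v = (1, 0) has norm |1| + |0| = 1, but T(v) = (1, 1) has norm 2 -- not preserved.
(B) T(x,y) = (2x, 2y): v = (1, 0) has norm |1| + |0| = 1, but T(v) = (2, 0) has norm 2 -- not preserved.
(C) T(x,y) = ((x - y)/sqrt(2), (x + y)/sqrt(2)): v = (1, 0) has norm |1| + |0| = 1, but T(v) = (sqrt(2)/2, sqrt(2)/2) has norm sqrt(2) -- not preserved.
(D) T(x,y) = (-x, y): preserves the norm -- it only permutes the coordinates and/or flips signs, which leaves |x| + |y| unchanged.

Therefore the answer is (D).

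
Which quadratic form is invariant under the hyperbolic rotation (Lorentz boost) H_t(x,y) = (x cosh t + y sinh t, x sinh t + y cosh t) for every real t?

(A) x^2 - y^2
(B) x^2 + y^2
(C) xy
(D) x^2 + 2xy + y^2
A

Write x' = x cosh t + y sinh t, y' = x sinh t + y cosh t and substitute into each option:
(A) x^2 - y^2: (x cosh t + y sinh t)^2 - (x sinh t + y cosh t)^2 = x^2(cosh^2 t - sinh^2 t) + 2xy(cosh t sinh t - sinh t cosh t) + y^2(sinh^2 t - cosh^2 t) = x^2 - y^2   [invariant, using cosh^2 t - sinh^2 t = 1]
(B) x^2 + y^2: (x cosh t + y sinh t)^2 + (x sinh t + y cosh t)^2 = (x^2 + y^2)(cosh^2 t + sinh^2 t) + 4xy sinh t cosh t = (x^2 + y^2) cosh 2t + 2xy sinh 2t   [not invariant for t != 0]
(C) xy: (x cosh t + y sinh t)(x sinh t + y cosh t) = xy(cosh^2 t + sinh^2 t) + (x^2 + y^2) sinh t cosh t = xy cosh 2t + (x^2 + y^2)(sinh 2t)/2   [not invariant for t != 0]
(D) x^2 + 2xy + y^2: (x' + y')^2 with x' + y' = (x + y)(cosh t + sinh t) = (x + y)e^t, so it becomes (x + y)^2 e^(2t)   [not invariant for t != 0]

Only (A) x^2 - y^2 is unchanged; it is the Minkowski form preserved by Lorentz boosts, just as x^2 + y^2 is preserved by ordinary rotations.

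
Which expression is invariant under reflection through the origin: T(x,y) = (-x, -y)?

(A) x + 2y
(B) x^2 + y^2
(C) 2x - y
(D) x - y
B

The map is reflection through the origin: T(x,y) = (-x, -y).
Substitute the transformed coordinates into each option and compare with the original:
(A) x + 2y  ->  (-x) + 2(-y) = -x - 2y   [differs from x + 2y: not invariant]
(B) x^2 + y^2  ->  (-x)^2 + (-y)^2 = x^2 + y^2   [equals x^2 + y^2: invariant]
(C) 2x - y  ->  2(-x) - (-y) = -2x + y   [differs from 2x - y: not invariant]
(D) x - y  ->  (-x) - (-y) = -x + y   [differs from x - y: not invariant]

Only option (B), x^2 + y^2, is unchanged by the transformation.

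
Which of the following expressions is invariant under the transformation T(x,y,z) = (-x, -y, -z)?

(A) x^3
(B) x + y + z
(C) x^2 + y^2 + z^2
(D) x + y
C

Apply T(x,y,z) = (-x, -y, -z) to each option, i.e. replace (x, y, z) by the transformed coordinates.
Substitute the transformed coordinates into each option and compare with the original:
(A) x^3  ->  (-x)^3 = -x^3   [differs from x^3: not invariant]
(B) x + y + z  ->  (-x) + (-y) + (-z) = -x - y - z   [differs from x + y + z: not invariant]
(C) x^2 + y^2 + z^2  ->  (-x)^2 + (-y)^2 + (-z)^2 = x^2 + y^2 + z^2   [equals x^2 + y^2 + z^2: invariant]
(D) x + y  ->  (-x) + (-y) = -x - y   [differs from x + y: not invariant]

Only option (C), x^2 + y^2 + z^2, is unchanged by the transformation.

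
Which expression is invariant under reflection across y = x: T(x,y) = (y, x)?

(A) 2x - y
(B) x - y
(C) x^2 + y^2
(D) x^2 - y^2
C

The map is reflection across y = x: T(x,y) = (y, x).
Substitute the transformed coordinates into each option and compare with the original:
(A) 2x - y  ->  2(y) - (x) = -x + 2y   [differs from 2x - y: not invariant]
(B) x - y  ->  (y) - (x) = -x + y   [differs from x - y: not invariant]
(C) x^2 + y^2  ->  (y)^2 + (x)^2 = x^2 + y^2   [equals x^2 + y^2: invariant]
(D) x^2 - y^2  ->  (y)^2 - (x)^2 = -x^2 + y^2   [differs from x^2 - y^2: not invariant]

Only option (C), x^2 + y^2, is unchanged by the transformation.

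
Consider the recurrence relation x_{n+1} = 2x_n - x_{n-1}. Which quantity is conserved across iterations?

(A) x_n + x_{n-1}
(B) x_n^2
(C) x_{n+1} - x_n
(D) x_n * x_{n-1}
C

For the recurrence x_{n+1} = 2x_n - x_{n-1}:

If x_{n+1} = 2x_n - x_{n-1}, then:
x_{n+1} - x_n = x_n - x_{n-1}
The first difference is constant throughout the sequence.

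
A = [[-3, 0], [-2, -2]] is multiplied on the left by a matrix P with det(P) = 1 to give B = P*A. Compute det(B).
6

By the multiplicative property of determinants, det(B) = det(P*A) = det(P) * det(A) = det(A),
so the determinant is invariant under multiplication by any determinant-1 matrix; we just need det(A).

det(A) = (-3)(-2) - (0)(-2) = 6 - 0 = 6

Therefore det(B) = 1 * 6 = 6.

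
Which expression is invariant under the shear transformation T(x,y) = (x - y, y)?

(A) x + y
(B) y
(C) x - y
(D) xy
B

Under the shear T(x,y) = (x - y, y):
Substitute the transformed coordinates into each option and compare with the original:
(A) x + y  ->  (x - y) + (y) = x   [differs from x + y: not invariant]
(B) y  ->  (y) = y   [equals y: invariant]
(C) x - y  ->  (x - y) - (y) = x - 2y   [differs from x - y: not invariant]
(D) xy  ->  (x - y)(y) = xy - y^2   [differs from xy: not invariant]

Only option (B), y, is unchanged by the transformation.
A horizontal shear moves points parallel to the x-axis, so the y-coordinate (and any function of y alone) is unchanged.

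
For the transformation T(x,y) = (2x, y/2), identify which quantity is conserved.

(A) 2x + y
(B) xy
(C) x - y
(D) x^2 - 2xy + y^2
B

An expression E(x,y) is invariant under T if E(T(x,y)) = E(x,y). Here T(x,y) = (2x, y/2).
Substitute the transformed coordinates into each option and compare with the original:
(A) 2x + y  ->  2(2x) + (y/2) = 4x + y/2   [differs from 2x + y: not invariant]
(B) xy  ->  (2x)(y/2) = xy   [equals xy: invariant]
(C) x - y  ->  (2x) - (y/2) = 2x - y/2   [differs from x - y: not invariant]
(D) x^2 - 2xy + y^2  ->  (2x)^2 - 2(2x)(y/2) + (y/2)^2 = 4x^2 - 2xy + y^2/4   [differs from x^2 - 2xy + y^2: not invariant]

Only option (B), xy, is unchanged by the transformation.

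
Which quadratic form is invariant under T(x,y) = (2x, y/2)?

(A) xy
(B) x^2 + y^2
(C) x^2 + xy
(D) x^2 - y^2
A

T multiplies x by 2 and divides y by 2.
Substitute the transformed coordinates into each option and compare with the original:
(A) xy  ->  (2x)(y/2) = xy   [equals xy: invariant]
(B) x^2 + y^2  ->  (2x)^2 + (y/2)^2 = 4x^2 + y^2/4   [differs from x^2 + y^2: not invariant]
(C) x^2 + xy  ->  (2x)^2 + (2x)(y/2) = 4x^2 + xy   [differs from x^2 + xy: not invariant]
(D) x^2 - y^2  ->  (2x)^2 - (y/2)^2 = 4x^2 - y^2/4   [differs from x^2 - y^2: not invariant]

Only option (A), xy, is unchanged by the transformation.
The factors 2 and 1/2 cancel only in the pure product xy.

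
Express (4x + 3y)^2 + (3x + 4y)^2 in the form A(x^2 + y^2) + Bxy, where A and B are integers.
25(x^2 + y^2) + 48xy

Expanding: (4x + 3y)^2 = 16x^2 + 24xy + 9y^2
(3x + 4y)^2 = 9x^2 + 24xy + 16y^2
Sum = (16+9)(x^2+y^2) + 48xy = 25(x^2 + y^2) + 48xy
This is symmetric in x and y.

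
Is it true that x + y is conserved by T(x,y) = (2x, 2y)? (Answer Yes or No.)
No

Substitute T(x,y) = (2x, 2y) into the expression and compare with the original.

Original: x + y
After applying T: (2x) + (2y) = 2x + 2y

This differs from the original x + y (difference: x + y), so the expression is NOT invariant.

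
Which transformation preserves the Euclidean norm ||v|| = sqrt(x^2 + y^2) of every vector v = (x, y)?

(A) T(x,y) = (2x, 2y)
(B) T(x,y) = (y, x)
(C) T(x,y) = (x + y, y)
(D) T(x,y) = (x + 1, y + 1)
B

A transformation preserves a norm if ||T(v)|| = ||v|| for every v; a single vector where the norm changes rules an option out.

(A) T(x,y) = (2x, 2y): v = (1, 0) has norm sqrt((1)^2 + (0)^2) = 1, but T(v) = (2, 0) has norm 2 -- not preserved.
(B) T(x,y) = (y, x): preserves the norm -- it is an orthogonal map (a rotation/reflection), and (y)^2 + (x)^2 simplifies to x^2 + y^2.
(C) T(x,y) = (x + y, y): v = (0, 1) has norm sqrt((0)^2 + (1)^2) = 1, but T(v) = (1, 1) has norm sqrt(2) -- not preserved.
(D) T(x,y) = (x + 1, y + 1): v = (1, 0) has norm sqrt((1)^2 + (0)^2) = 1, but T(v) = (2, 1) has norm sqrt(5) -- not preserved.

Therefore the answer is (B).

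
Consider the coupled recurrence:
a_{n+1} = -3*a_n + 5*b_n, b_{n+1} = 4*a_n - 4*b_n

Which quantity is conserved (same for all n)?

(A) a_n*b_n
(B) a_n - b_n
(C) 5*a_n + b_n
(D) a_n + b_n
D

Replace a_n by a_{n+1} = -3*a_n + 5*b_n and b_n by b_{n+1} = 4*a_n - 4*b_n in each option and simplify:
(A) a_n*b_n  ->  (-3*a_n + 5*b_n)*(4*a_n - 4*b_n) = -12*a_n^2 + 32*a_n*b_n - 20*b_n^2   [not conserved]
(B) a_n - b_n  ->  (-3*a_n + 5*b_n) - (4*a_n - 4*b_n) = -7*a_n + 9*b_n   [not conserved]
(C) 5*a_n + b_n  ->  5*(-3*a_n + 5*b_n) + (4*a_n - 4*b_n) = -11*a_n + 21*b_n   [not conserved]
(D) a_n + b_n  ->  (-3*a_n + 5*b_n) + (4*a_n - 4*b_n) = a_n + b_n   [conserved]

Only (D) a_n + b_n returns to itself after one step, so it is the conserved quantity.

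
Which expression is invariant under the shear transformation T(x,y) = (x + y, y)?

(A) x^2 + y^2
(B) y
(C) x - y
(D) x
B

Under the shear T(x,y) = (x + y, y):
Substitute the transformed coordinates into each option and compare with the original:
(A) x^2 + y^2  ->  (x + y)^2 + (y)^2 = x^2 + 2xy + 2y^2   [differs from x^2 + y^2: not invariant]
(B) y  ->  (y) = y   [equals y: invariant]
(C) x - y  ->  (x + y) - (y) = x   [differs from x - y: not invariant]
(D) x  ->  (x + y) = x + y   [differs from x: not invariant]

Only option (B), y, is unchanged by the transformation.
A horizontal shear moves points parallel to the x-axis, so the y-coordinate (and any function of y alone) is unchanged.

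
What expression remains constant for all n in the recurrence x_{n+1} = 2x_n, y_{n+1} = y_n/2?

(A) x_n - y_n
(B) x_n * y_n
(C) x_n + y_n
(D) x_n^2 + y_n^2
B

For the recurrence x_{n+1} = 2x_n, y_{n+1} = y_n/2:

x_{n+1} * y_{n+1} = (2x_n) * (y_n/2) = x_n * y_n
The product is conserved.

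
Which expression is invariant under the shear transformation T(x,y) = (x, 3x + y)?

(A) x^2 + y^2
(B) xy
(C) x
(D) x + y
C

Under the shear T(x,y) = (x, 3x + y):
Substitute the transformed coordinates into each option and compare with the original:
(A) x^2 + y^2  ->  (x)^2 + (3x + y)^2 = 10x^2 + 6xy + y^2   [differs from x^2 + y^2: not invariant]
(B) xy  ->  (x)(3x + y) = 3x^2 + xy   [differs from xy: not invariant]
(C) x  ->  (x) = x   [equals x: invariant]
(D) x + y  ->  (x) + (3x + y) = 4x + y   [differs from x + y: not invariant]

Only option (C), x, is unchanged by the transformation.
A vertical shear moves points parallel to the y-axis, so the x-coordinate (and any function of x alone) is unchanged.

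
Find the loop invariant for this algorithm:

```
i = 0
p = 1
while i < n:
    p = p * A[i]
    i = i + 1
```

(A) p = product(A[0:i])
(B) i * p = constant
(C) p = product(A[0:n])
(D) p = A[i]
A

A loop invariant must hold before the first iteration and be re-established by every execution of the body.

(A) p = product(A[0:i]): Initially i = 0 and p = 1 = product of the empty slice A[0:0]. If p = product(A[0:i]) holds at the top of an iteration, the body sets p to product(A[0:i]) * A[i] = product(A[0:i+1]) and then i to i+1, so the property is restored. At exit i = n, giving p = product(A[0:n]).

The other options fail:
(B) i * p = constant: initially i * p = 0, but after one iteration it is 1 * A[0], which is nonzero in general.
(C) p = product(A[0:n]): false before the loop (p = 1, not the full product) -- it only becomes true at exit.
(D) p = A[i]: after the first iteration p = A[0] but i = 1; in general p is a product of several elements, not a single one.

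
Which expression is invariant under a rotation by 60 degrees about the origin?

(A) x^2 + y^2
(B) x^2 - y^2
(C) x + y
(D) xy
A

A rotation by 60 degrees sends (x, y) to (x/2 - sqrt(3)y/2, sqrt(3)x/2 + y/2).
Substitute the transformed coordinates into each option and compare with the original:
(A) x^2 + y^2  ->  (x/2 - sqrt(3)y/2)^2 + (sqrt(3)x/2 + y/2)^2 = x^2 + y^2   [equals x^2 + y^2: invariant]
(B) x^2 - y^2  ->  (x/2 - sqrt(3)y/2)^2 - (sqrt(3)x/2 + y/2)^2 = -x^2/2 - sqrt(3)xy + y^2/2   [differs from x^2 - y^2: not invariant]
(C) x + y  ->  (x/2 - sqrt(3)y/2) + (sqrt(3)x/2 + y/2) = x/2 + sqrt(3)x/2 - sqrt(3)y/2 + y/2   [differs from x + y: not invariant]
(D) xy  ->  (x/2 - sqrt(3)y/2)(sqrt(3)x/2 + y/2) = sqrt(3)x^2/4 - xy/2 - sqrt(3)y^2/4   [differs from xy: not invariant]

Only option (A), x^2 + y^2, is unchanged by the transformation.
Geometrically, x^2 + y^2 is the squared distance from the origin, which every rotation about the origin preserves.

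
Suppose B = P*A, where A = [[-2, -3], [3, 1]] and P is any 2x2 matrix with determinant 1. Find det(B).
7

By the multiplicative property of determinants, det(B) = det(P*A) = det(P) * det(A) = det(A),
so the determinant is invariant under multiplication by any determinant-1 matrix; we just need det(A).

det(A) = (-2)(1) - (-3)(3) = -2 - (-9) = 7

Therefore det(B) = 1 * 7 = 7.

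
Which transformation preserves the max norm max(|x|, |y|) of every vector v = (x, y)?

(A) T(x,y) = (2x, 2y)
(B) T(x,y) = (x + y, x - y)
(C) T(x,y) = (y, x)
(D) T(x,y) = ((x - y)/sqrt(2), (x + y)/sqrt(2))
C

A transformation preserves a norm if ||T(v)|| = ||v|| for every v; a single vector where the norm changes rules an option out.

(A) T(x,y) = (2x, 2y): v = (1, 0) has norm max(|1|, |0|) = 1, but T(v) = (2, 0) has norm 2 -- not preserved.
(B) T(x,y) = (x + y, x - y): v = (1, 1) has norm max(|1|, |1|) = 1, but T(v) = (2, 0) has norm 2 -- not preserved.
(C) T(x,y) = (y, x): preserves the norm -- it only permutes the coordinates and/or flips signs, which leaves max(|x|, |y|) unchanged.
(D) T(x,y) = ((x - y)/sqrt(2), (x + y)/sqrt(2)): v = (1, 0) has norm max(|1|, |0|) = 1, but T(v) = (sqrt(2)/2, sqrt(2)/2) has norm sqrt(2)/2 -- not preserved.

Therefore the answer is (C).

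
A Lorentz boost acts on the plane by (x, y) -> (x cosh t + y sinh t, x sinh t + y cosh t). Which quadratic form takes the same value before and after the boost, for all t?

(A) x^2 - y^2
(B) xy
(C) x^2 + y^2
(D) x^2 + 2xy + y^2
A

Write x' = x cosh t + y sinh t, y' = x sinh t + y cosh t and substitute into each option:
(A) x^2 - y^2: (x cosh t + y sinh t)^2 - (x sinh t + y cosh t)^2 = x^2(cosh^2 t - sinh^2 t) + 2xy(cosh t sinh t - sinh t cosh t) + y^2(sinh^2 t - cosh^2 t) = x^2 - y^2   [invariant, using cosh^2 t - sinh^2 t = 1]
(B) xy: (x cosh t + y sinh t)(x sinh t + y cosh t) = xy(cosh^2 t + sinh^2 t) + (x^2 + y^2) sinh t cosh t = xy cosh 2t + (x^2 + y^2)(sinh 2t)/2   [not invariant for t != 0]
(C) x^2 + y^2: (x cosh t + y sinh t)^2 + (x sinh t + y cosh t)^2 = (x^2 + y^2)(cosh^2 t + sinh^2 t) + 4xy sinh t cosh t = (x^2 + y^2) cosh 2t + 2xy sinh 2t   [not invariant for t != 0]
(D) x^2 + 2xy + y^2: (x' + y')^2 with x' + y' = (x + y)(cosh t + sinh t) = (x + y)e^t, so it becomes (x + y)^2 e^(2t)   [not invariant for t != 0]

Only (A) x^2 - y^2 is unchanged; it is the Minkowski form preserved by Lorentz boosts, just as x^2 + y^2 is preserved by ordinary rotations.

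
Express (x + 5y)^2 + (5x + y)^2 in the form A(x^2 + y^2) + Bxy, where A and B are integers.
26(x^2 + y^2) + 20xy

Expanding: (x + 5y)^2 = x^2 + 10xy + 25y^2
(5x + y)^2 = 25x^2 + 10xy + y^2
Sum = (1+25)(x^2+y^2) + 20xy = 26(x^2 + y^2) + 20xy
This is symmetric in x and y.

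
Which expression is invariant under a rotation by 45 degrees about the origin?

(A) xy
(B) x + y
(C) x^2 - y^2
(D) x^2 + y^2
D

A rotation by 45 degrees sends (x, y) to (sqrt(2)x/2 - sqrt(2)y/2, sqrt(2)x/2 + sqrt(2)y/2).
Substitute the transformed coordinates into each option and compare with the original:
(A) xy  ->  (sqrt(2)x/2 - sqrt(2)y/2)(sqrt(2)x/2 + sqrt(2)y/2) = x^2/2 - y^2/2   [differs from xy: not invariant]
(B) x + y  ->  (sqrt(2)x/2 - sqrt(2)y/2) + (sqrt(2)x/2 + sqrt(2)y/2) = sqrt(2)x   [differs from x + y: not invariant]
(C) x^2 - y^2  ->  (sqrt(2)x/2 - sqrt(2)y/2)^2 - (sqrt(2)x/2 + sqrt(2)y/2)^2 = -2xy   [differs from x^2 - y^2: not invariant]
(D) x^2 + y^2  ->  (sqrt(2)x/2 - sqrt(2)y/2)^2 + (sqrt(2)x/2 + sqrt(2)y/2)^2 = x^2 + y^2   [equals x^2 + y^2: invariant]

Only option (D), x^2 + y^2, is unchanged by the transformation.
Geometrically, x^2 + y^2 is the squared distance from the origin, which every rotation about the origin preserves.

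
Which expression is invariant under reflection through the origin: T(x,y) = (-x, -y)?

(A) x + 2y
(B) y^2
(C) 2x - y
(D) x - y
B

The map is reflection through the origin: T(x,y) = (-x, -y).
Substitute the transformed coordinates into each option and compare with the original:
(A) x + 2y  ->  (-x) + 2(-y) = -x - 2y   [differs from x + 2y: not invariant]
(B) y^2  ->  (-y)^2 = y^2   [equals y^2: invariant]
(C) 2x - y  ->  2(-x) - (-y) = -2x + y   [differs from 2x - y: not invariant]
(D) x - y  ->  (-x) - (-y) = -x + y   [differs from x - y: not invariant]

Only option (B), y^2, is unchanged by the transformation.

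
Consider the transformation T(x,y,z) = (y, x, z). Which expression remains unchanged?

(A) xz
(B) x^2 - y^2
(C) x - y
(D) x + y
D

Apply T(x,y,z) = (y, x, z) to each option, i.e. replace (x, y, z) by the transformed coordinates.
Substitute the transformed coordinates into each option and compare with the original:
(A) xz  ->  (y)(z) = yz   [differs from xz: not invariant]
(B) x^2 - y^2  ->  (y)^2 - (x)^2 = -x^2 + y^2   [differs from x^2 - y^2: not invariant]
(C) x - y  ->  (y) - (x) = -x + y   [differs from x - y: not invariant]
(D) x + y  ->  (y) + (x) = x + y   [equals x + y: invariant]

Only option (D), x + y, is unchanged by the transformation.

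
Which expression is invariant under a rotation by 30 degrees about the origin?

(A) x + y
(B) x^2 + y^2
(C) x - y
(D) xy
B

A rotation by 30 degrees sends (x, y) to (sqrt(3)x/2 - y/2, x/2 + sqrt(3)y/2).
Substitute the transformed coordinates into each option and compare with the original:
(A) x + y  ->  (sqrt(3)x/2 - y/2) + (x/2 + sqrt(3)y/2) = x/2 + sqrt(3)x/2 - y/2 + sqrt(3)y/2   [differs from x + y: not invariant]
(B) x^2 + y^2  ->  (sqrt(3)x/2 - y/2)^2 + (x/2 + sqrt(3)y/2)^2 = x^2 + y^2   [equals x^2 + y^2: invariant]
(C) x - y  ->  (sqrt(3)x/2 - y/2) - (x/2 + sqrt(3)y/2) = -x/2 + sqrt(3)x/2 - sqrt(3)y/2 - y/2   [differs from x - y: not invariant]
(D) xy  ->  (sqrt(3)x/2 - y/2)(x/2 + sqrt(3)y/2) = sqrt(3)x^2/4 + xy/2 - sqrt(3)y^2/4   [differs from xy: not invariant]

Only option (B), x^2 + y^2, is unchanged by the transformation.
Geometrically, x^2 + y^2 is the squared distance from the origin, which every rotation about the origin preserves.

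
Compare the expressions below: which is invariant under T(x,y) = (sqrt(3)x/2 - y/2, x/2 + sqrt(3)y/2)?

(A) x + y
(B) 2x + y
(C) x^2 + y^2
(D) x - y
C

An expression E(x,y) is invariant under T if E(T(x,y)) = E(x,y). Here T(x,y) = (sqrt(3)x/2 - y/2, x/2 + sqrt(3)y/2).
Substitute the transformed coordinates into each option and compare with the original:
(A) x + y  ->  (sqrt(3)x/2 - y/2) + (x/2 + sqrt(3)y/2) = x/2 + sqrt(3)x/2 - y/2 + sqrt(3)y/2   [differs from x + y: not invariant]
(B) 2x + y  ->  2(sqrt(3)x/2 - y/2) + (x/2 + sqrt(3)y/2) = x/2 + sqrt(3)x - y + sqrt(3)y/2   [differs from 2x + y: not invariant]
(C) x^2 + y^2  ->  (sqrt(3)x/2 - y/2)^2 + (x/2 + sqrt(3)y/2)^2 = x^2 + y^2   [equals x^2 + y^2: invariant]
(D) x - y  ->  (sqrt(3)x/2 - y/2) - (x/2 + sqrt(3)y/2) = -x/2 + sqrt(3)x/2 - sqrt(3)y/2 - y/2   [differs from x - y: not invariant]

Only option (C), x^2 + y^2, is unchanged by the transformation.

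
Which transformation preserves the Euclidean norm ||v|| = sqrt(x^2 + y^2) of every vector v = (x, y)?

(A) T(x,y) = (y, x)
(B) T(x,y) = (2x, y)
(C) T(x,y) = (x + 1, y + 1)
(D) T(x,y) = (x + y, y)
A

A transformation preserves a norm if ||T(v)|| = ||v|| for every v; a single vector where the norm changes rules an option out.

(A) T(x,y) = (y, x): preserves the norm -- it is an orthogonal map (a rotation/reflection), and (y)^2 + (x)^2 simplifies to x^2 + y^2.
(B) T(x,y) = (2x, y): v = (1, 0) has norm sqrt((1)^2 + (0)^2) = 1, but T(v) = (2, 0) has norm 2 -- not preserved.
(C) T(x,y) = (x + 1, y + 1): v = (1, 0) has norm sqrt((1)^2 + (0)^2) = 1, but T(v) = (2, 1) has norm sqrt(5) -- not preserved.
(D) T(x,y) = (x + y, y): v = (0, 1) has norm sqrt((0)^2 + (1)^2) = 1, but T(v) = (1, 1) has norm sqrt(2) -- not preserved.

Therefore the answer is (A).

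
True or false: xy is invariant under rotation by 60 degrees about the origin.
False

Applying rotation by 60 degrees: x' = x*cos(60 degrees) - y*sin(60 degrees) = x/2 - sqrt(3)y/2, y' = x*sin(60 degrees) + y*cos(60 degrees) = sqrt(3)x/2 + y/2

Substituting into xy:
(x/2 - sqrt(3)y/2)(sqrt(3)x/2 + y/2)
= sqrt(3)x^2/4 - xy/2 - sqrt(3)y^2/4

This differs from the original expression xy, so it is NOT invariant.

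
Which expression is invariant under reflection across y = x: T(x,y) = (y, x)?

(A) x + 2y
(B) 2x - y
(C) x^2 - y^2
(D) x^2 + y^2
D

The map is reflection across y = x: T(x,y) = (y, x).
Substitute the transformed coordinates into each option and compare with the original:
(A) x + 2y  ->  (y) + 2(x) = 2x + y   [differs from x + 2y: not invariant]
(B) 2x - y  ->  2(y) - (x) = -x + 2y   [differs from 2x - y: not invariant]
(C) x^2 - y^2  ->  (y)^2 - (x)^2 = -x^2 + y^2   [differs from x^2 - y^2: not invariant]
(D) x^2 + y^2  ->  (y)^2 + (x)^2 = x^2 + y^2   [equals x^2 + y^2: invariant]

Only option (D), x^2 + y^2, is unchanged by the transformation.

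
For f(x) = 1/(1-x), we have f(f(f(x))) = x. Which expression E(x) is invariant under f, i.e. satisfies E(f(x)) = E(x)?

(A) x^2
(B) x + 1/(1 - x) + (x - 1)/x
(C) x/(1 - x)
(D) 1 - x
B

Replace x by f(x) = 1/(1 - x) in each option and simplify. As a quick numerical cross-check, also compare E(3) with E(f(3)) = E(-1/2).

(A) x^2  ->  (1/(1 - x))^2 = (x - 1)^(-2); check: E(3) = 9 but E(-1/2) = 1/4.   [not invariant]
(B) x + 1/(1 - x) + (x - 1)/x  ->  (1/(1 - x)) + 1/(1 - (1/(1 - x))) + ((1/(1 - x)) - 1)/(1/(1 - x)), which simplifies back to x + 1/(1 - x) + (x - 1)/x; check: E(3) = 19/6, E(-1/2) = 19/6.   [invariant]
(C) x/(1 - x)  ->  (1/(1 - x))/(1 - (1/(1 - x))) = -1/x; check: E(3) = -3/2 but E(-1/2) = -1/3.   [not invariant]
(D) 1 - x  ->  1 - (1/(1 - x)) = x/(x - 1); check: E(3) = -2 but E(-1/2) = 3/2.   [not invariant]

Only (B) is unchanged. Indeed f(f(x)) = 1/(1 - 1/(1-x)) = (1-x)/(-x) = (x-1)/x, so E(x) = x + f(x) + f(f(x)) is the sum over the whole 3-cycle; applying f just permutes the three terms cyclically (x -> f(x) -> f(f(x)) -> x), leaving the sum unchanged.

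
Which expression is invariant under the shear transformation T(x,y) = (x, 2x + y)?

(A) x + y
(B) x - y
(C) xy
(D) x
D

Under the shear T(x,y) = (x, 2x + y):
Substitute the transformed coordinates into each option and compare with the original:
(A) x + y  ->  (x) + (2x + y) = 3x + y   [differs from x + y: not invariant]
(B) x - y  ->  (x) - (2x + y) = -x - y   [differs from x - y: not invariant]
(C) xy  ->  (x)(2x + y) = 2x^2 + xy   [differs from xy: not invariant]
(D) x  ->  (x) = x   [equals x: invariant]

Only option (D), x, is unchanged by the transformation.
A vertical shear moves points parallel to the y-axis, so the x-coordinate (and any function of x alone) is unchanged.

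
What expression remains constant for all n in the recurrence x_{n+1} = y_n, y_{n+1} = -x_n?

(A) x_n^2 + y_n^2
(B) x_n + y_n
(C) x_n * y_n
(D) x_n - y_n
A

For the recurrence x_{n+1} = y_n, y_{n+1} = -x_n:

x_{n+1}^2 + y_{n+1}^2 = y_n^2 + (-x_n)^2 = x_n^2 + y_n^2
The sum of squares is conserved (like energy in a harmonic oscillator).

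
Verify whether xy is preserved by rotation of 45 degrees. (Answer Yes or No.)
No

Applying rotation by 45 degrees: x' = x*cos(45 degrees) - y*sin(45 degrees) = sqrt(2)x/2 - sqrt(2)y/2, y' = x*sin(45 degrees) + y*cos(45 degrees) = sqrt(2)x/2 + sqrt(2)y/2

Substituting into xy:
(sqrt(2)x/2 - sqrt(2)y/2)(sqrt(2)x/2 + sqrt(2)y/2)
= x^2/2 - y^2/2

This differs from the original expression xy, so it is NOT invariant.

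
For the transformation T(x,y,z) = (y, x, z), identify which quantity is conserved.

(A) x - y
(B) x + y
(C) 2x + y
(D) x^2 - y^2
B

Apply T(x,y,z) = (y, x, z) to each option, i.e. replace (x, y, z) by the transformed coordinates.
Substitute the transformed coordinates into each option and compare with the original:
(A) x - y  ->  (y) - (x) = -x + y   [differs from x - y: not invariant]
(B) x + y  ->  (y) + (x) = x + y   [equals x + y: invariant]
(C) 2x + y  ->  2(y) + (x) = x + 2y   [differs from 2x + y: not invariant]
(D) x^2 - y^2  ->  (y)^2 - (x)^2 = -x^2 + y^2   [differs from x^2 - y^2: not invariant]

Only option (B), x + y, is unchanged by the transformation.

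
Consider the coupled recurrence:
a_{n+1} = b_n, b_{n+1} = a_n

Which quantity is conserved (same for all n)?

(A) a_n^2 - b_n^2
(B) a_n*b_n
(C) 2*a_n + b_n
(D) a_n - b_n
B

Replace a_n by a_{n+1} = b_n and b_n by b_{n+1} = a_n in each option and simplify:
(A) a_n^2 - b_n^2  ->  (b_n)^2 - (a_n)^2 = -a_n^2 + b_n^2   [not conserved]
(B) a_n*b_n  ->  (b_n)*(a_n) = a_n*b_n   [conserved]
(C) 2*a_n + b_n  ->  2*(b_n) + (a_n) = a_n + 2*b_n   [not conserved]
(D) a_n - b_n  ->  (b_n) - (a_n) = -a_n + b_n   [not conserved]

Only (B) a_n*b_n returns to itself after one step, so it is the conserved quantity.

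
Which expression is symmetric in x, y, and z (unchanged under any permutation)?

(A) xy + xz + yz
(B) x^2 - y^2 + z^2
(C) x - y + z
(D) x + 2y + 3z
A

A symmetric expression is unchanged when the variables are permuted; here the transformation to test is the swap (x, y) -> (y, x).
A symmetric expression must survive every permutation; the single swap x <-> y already eliminates the distractors, and the keyed expression is also unchanged by x <-> z and y <-> z (each variable enters it in exactly the same way).
Substitute the transformed coordinates into each option and compare with the original:
(A) xy + xz + yz  ->  (y)(x) + (y)z + (x)z = xy + xz + yz   [equals xy + xz + yz: invariant]
(B) x^2 - y^2 + z^2  ->  (y)^2 - (x)^2 + z^2 = -x^2 + y^2 + z^2   [differs from x^2 - y^2 + z^2: not invariant]
(C) x - y + z  ->  (y) - (x) + z = -x + y + z   [differs from x - y + z: not invariant]
(D) x + 2y + 3z  ->  (y) + 2(x) + 3z = 2x + y + 3z   [differs from x + 2y + 3z: not invariant]

Only option (A), xy + xz + yz, is unchanged by the transformation.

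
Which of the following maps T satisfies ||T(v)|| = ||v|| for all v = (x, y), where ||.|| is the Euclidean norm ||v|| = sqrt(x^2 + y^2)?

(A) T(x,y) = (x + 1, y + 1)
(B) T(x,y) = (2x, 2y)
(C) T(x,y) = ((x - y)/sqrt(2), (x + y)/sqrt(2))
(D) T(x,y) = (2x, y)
C

A transformation preserves a norm if ||T(v)|| = ||v|| for every v; a single vector where the norm changes rules an option out.

(A) T(x,y) = (x + 1, y + 1): v = (1, 0) has norm sqrt((1)^2 + (0)^2) = 1, but T(v) = (2, 1) has norm sqrt(5) -- not preserved.
(B) T(x,y) = (2x, 2y): v = (1, 0) has norm sqrt((1)^2 + (0)^2) = 1, but T(v) = (2, 0) has norm 2 -- not preserved.
(C) T(x,y) = ((x - y)/sqrt(2), (x + y)/sqrt(2)): preserves the norm -- it is an orthogonal map (a rotation/reflection), and (sqrt(2)(x - y)/2)^2 + (sqrt(2)(x + y)/2)^2 simplifies to x^2 + y^2.
(D) T(x,y) = (2x, y): v = (1, 0) has norm sqrt((1)^2 + (0)^2) = 1, but T(v) = (2, 0) has norm 2 -- not preserved.

Therefore the answer is (C).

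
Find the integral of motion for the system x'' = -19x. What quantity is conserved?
E = (x')^2 + 19x^2

Multiply the equation by x':
x' * x'' = -19x * x'
The left side is d/dt[(x')^2/2] and the right side is d/dt[-19x^2/2], so
d/dt[(x')^2/2 + 19x^2/2] = 0, i.e. (x')^2/2 + 19x^2/2 = constant.
Multiplying by 2, the integral of motion is E = (x')^2 + 19x^2.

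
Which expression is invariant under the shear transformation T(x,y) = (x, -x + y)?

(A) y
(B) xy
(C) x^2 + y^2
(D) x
D

Under the shear T(x,y) = (x, -x + y):
Substitute the transformed coordinates into each option and compare with the original:
(A) y  ->  (-x + y) = -x + y   [differs from y: not invariant]
(B) xy  ->  (x)(-x + y) = -x^2 + xy   [differs from xy: not invariant]
(C) x^2 + y^2  ->  (x)^2 + (-x + y)^2 = 2x^2 - 2xy + y^2   [differs from x^2 + y^2: not invariant]
(D) x  ->  (x) = x   [equals x: invariant]

Only option (D), x, is unchanged by the transformation.
A vertical shear moves points parallel to the y-axis, so the x-coordinate (and any function of x alone) is unchanged.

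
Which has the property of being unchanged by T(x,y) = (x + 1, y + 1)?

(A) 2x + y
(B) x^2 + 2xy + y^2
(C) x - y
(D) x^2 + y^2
C

An expression E(x,y) is invariant under T if E(T(x,y)) = E(x,y). Here T(x,y) = (x + 1, y + 1).
Substitute the transformed coordinates into each option and compare with the original:
(A) 2x + y  ->  2(x + 1) + (y + 1) = 2x + y + 3   [differs from 2x + y: not invariant]
(B) x^2 + 2xy + y^2  ->  (x + 1)^2 + 2(x + 1)(y + 1) + (y + 1)^2 = x^2 + 2xy + 4x + y^2 + 4y + 4   [differs from x^2 + 2xy + y^2: not invariant]
(C) x - y  ->  (x + 1) - (y + 1) = x - y   [equals x - y: invariant]
(D) x^2 + y^2  ->  (x + 1)^2 + (y + 1)^2 = x^2 + 2x + y^2 + 2y + 2   [differs from x^2 + y^2: not invariant]

Only option (C), x - y, is unchanged by the transformation.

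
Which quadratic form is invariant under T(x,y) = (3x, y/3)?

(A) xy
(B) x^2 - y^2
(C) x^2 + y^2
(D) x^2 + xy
A

T multiplies x by 3 and divides y by 3.
Substitute the transformed coordinates into each option and compare with the original:
(A) xy  ->  (3x)(y/3) = xy   [equals xy: invariant]
(B) x^2 - y^2  ->  (3x)^2 - (y/3)^2 = 9x^2 - y^2/9   [differs from x^2 - y^2: not invariant]
(C) x^2 + y^2  ->  (3x)^2 + (y/3)^2 = 9x^2 + y^2/9   [differs from x^2 + y^2: not invariant]
(D) x^2 + xy  ->  (3x)^2 + (3x)(y/3) = 9x^2 + xy   [differs from x^2 + xy: not invariant]

Only option (A), xy, is unchanged by the transformation.
The factors 3 and 1/3 cancel only in the pure product xy.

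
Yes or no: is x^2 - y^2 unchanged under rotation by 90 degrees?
No

Applying rotation by 90 degrees: x' = x*cos(90 degrees) - y*sin(90 degrees) = -y, y' = x*sin(90 degrees) + y*cos(90 degrees) = x

Substituting into x^2 - y^2:
(-y)^2 - (x)^2
= -x^2 + y^2

This differs from the original expression x^2 - y^2, so it is NOT invariant.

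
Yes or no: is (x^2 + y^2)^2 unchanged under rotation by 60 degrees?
Yes

Applying rotation by 60 degrees: x' = x*cos(60 degrees) - y*sin(60 degrees) = x/2 - sqrt(3)y/2, y' = x*sin(60 degrees) + y*cos(60 degrees) = sqrt(3)x/2 + y/2

Substituting into (x^2 + y^2)^2:
((x/2 - sqrt(3)y/2)^2 + (sqrt(3)x/2 + y/2)^2)^2
= x^4 + 2x^2y^2 + y^4 = (x^2 + y^2)^2

This equals the original expression (x^2 + y^2)^2, so it IS invariant.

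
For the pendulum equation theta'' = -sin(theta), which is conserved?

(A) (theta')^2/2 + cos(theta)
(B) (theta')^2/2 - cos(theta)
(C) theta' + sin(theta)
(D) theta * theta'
B

A first integral I satisfies dI/dt = 0 along every solution. Differentiate each option and use the equation of motion:
(A) d/dt[(theta')^2/2 + cos(theta)] = theta' theta'' - sin(theta) theta' = -2 theta' sin(theta), not identically 0
(B) d/dt[(theta')^2/2 - cos(theta)] = theta' theta'' + sin(theta) theta' = theta'(-sin(theta)) + theta' sin(theta) = 0
(C) d/dt[theta' + sin(theta)] = theta'' + cos(theta) theta' = -sin(theta) + theta' cos(theta), not identically 0
(D) d/dt[theta * theta'] = (theta')^2 + theta theta'' = (theta')^2 - theta sin(theta), not identically 0

Only (B) has zero time-derivative. This is the total energy: kinetic (theta')^2/2 plus potential -cos(theta).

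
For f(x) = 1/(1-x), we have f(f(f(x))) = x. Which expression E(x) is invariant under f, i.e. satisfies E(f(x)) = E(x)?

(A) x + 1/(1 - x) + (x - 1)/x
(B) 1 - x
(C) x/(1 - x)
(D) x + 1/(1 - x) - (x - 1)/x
A

Replace x by f(x) = 1/(1 - x) in each option and simplify. As a quick numerical cross-check, also compare E(3) with E(f(3)) = E(-1/2).

(A) x + 1/(1 - x) + (x - 1)/x  ->  (1/(1 - x)) + 1/(1 - (1/(1 - x))) + ((1/(1 - x)) - 1)/(1/(1 - x)), which simplifies back to x + 1/(1 - x) + (x - 1)/x; check: E(3) = 19/6, E(-1/2) = 19/6.   [invariant]
(B) 1 - x  ->  1 - (1/(1 - x)) = x/(x - 1); check: E(3) = -2 but E(-1/2) = 3/2.   [not invariant]
(C) x/(1 - x)  ->  (1/(1 - x))/(1 - (1/(1 - x))) = -1/x; check: E(3) = -3/2 but E(-1/2) = -1/3.   [not invariant]
(D) x + 1/(1 - x) - (x - 1)/x  ->  (1/(1 - x)) + 1/(1 - (1/(1 - x))) - ((1/(1 - x)) - 1)/(1/(1 - x)) = (x^2(1 - x) - x + (x - 1)^2)/(x(x - 1)); check: E(3) = 11/6 but E(-1/2) = -17/6.   [not invariant]

Only (A) is unchanged. Indeed f(f(x)) = 1/(1 - 1/(1-x)) = (1-x)/(-x) = (x-1)/x, so E(x) = x + f(x) + f(f(x)) is the sum over the whole 3-cycle; applying f just permutes the three terms cyclically (x -> f(x) -> f(f(x)) -> x), leaving the sum unchanged.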